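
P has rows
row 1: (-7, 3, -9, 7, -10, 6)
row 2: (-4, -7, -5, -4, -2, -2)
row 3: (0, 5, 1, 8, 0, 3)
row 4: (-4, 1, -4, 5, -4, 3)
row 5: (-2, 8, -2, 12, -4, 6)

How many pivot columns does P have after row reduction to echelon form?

Row reduce to echelon form.
R2 ← R2 − (4/7)·R1: [0, -61/7, 1/7, -8, 26/7, -38/7]
R4 ← R4 − (4/7)·R1: [0, -5/7, 8/7, 1, 12/7, -3/7]
R5 ← R5 − (2/7)·R1: [0, 50/7, 4/7, 10, -8/7, 30/7]
R3 ← R3 + (35/61)·R2: [0, 0, 66/61, 208/61, 130/61, -7/61]
R4 ← R4 − (5/61)·R2: [0, 0, 69/61, 101/61, 86/61, 1/61]
R5 ← R5 + (50/61)·R2: [0, 0, 42/61, 210/61, 116/61, -10/61]
R4 ← R4 − (23/22)·R3: [0, 0, 0, -21/11, -9/11, 3/22]
R5 ← R5 − (7/11)·R3: [0, 0, 0, 14/11, 6/11, -1/11]
R5 ← R5 + (2/3)·R4: [0, 0, 0, 0, 0, 0]
Echelon form has 4 nonzero rows, so rank(P) = 4.
Each nonzero row contributes one pivot column: 4 pivot columns.

4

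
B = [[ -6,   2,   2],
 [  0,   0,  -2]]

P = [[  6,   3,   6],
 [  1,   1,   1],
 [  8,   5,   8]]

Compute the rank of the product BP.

First compute BP:
[[-18,  -6, -18],
 [-16, -10, -16]]
Now row reduce the product.
R2 ← R2 − (8/9)·R1: [0, -14/3, 0]
2 nonzero rows, so rank(BP) = 2.

2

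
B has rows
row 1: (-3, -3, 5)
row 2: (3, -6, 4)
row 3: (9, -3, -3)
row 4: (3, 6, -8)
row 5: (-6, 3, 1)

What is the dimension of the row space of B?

Row reduce to echelon form.
R2 ← R2 + R1: [0, -9, 9]
R3 ← R3 + (3)·R1: [0, -12, 12]
R4 ← R4 + R1: [0, 3, -3]
R5 ← R5 − (2)·R1: [0, 9, -9]
R3 ← R3 − (4/3)·R2: [0, 0, 0]
R4 ← R4 + (1/3)·R2: [0, 0, 0]
R5 ← R5 + R2: [0, 0, 0]
Echelon form has 2 nonzero rows, so rank(B) = 2.
The row space has dimension equal to the rank: 2.

2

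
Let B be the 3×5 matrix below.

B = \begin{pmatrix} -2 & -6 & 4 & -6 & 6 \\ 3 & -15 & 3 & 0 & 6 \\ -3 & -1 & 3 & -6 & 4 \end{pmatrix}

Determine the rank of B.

2

Row reduce to echelon form.
R2 ← R2 + (3/2)·R1: [0, -24, 9, -9, 15]
R3 ← R3 − (3/2)·R1: [0, 8, -3, 3, -5]
R3 ← R3 + (1/3)·R2: [0, 0, 0, 0, 0]
Echelon form has 2 nonzero rows, so rank(B) = 2.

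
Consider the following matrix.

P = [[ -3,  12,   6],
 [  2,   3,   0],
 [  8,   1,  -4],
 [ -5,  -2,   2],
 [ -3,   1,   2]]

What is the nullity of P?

Row reduce to echelon form.
R2 ← R2 + (2/3)·R1: [0, 11, 4]
R3 ← R3 + (8/3)·R1: [0, 33, 12]
R4 ← R4 − (5/3)·R1: [0, -22, -8]
R5 ← R5 − R1: [0, -11, -4]
R3 ← R3 − (3)·R2: [0, 0, 0]
R4 ← R4 + (2)·R2: [0, 0, 0]
R5 ← R5 + R2: [0, 0, 0]
2 nonzero rows, so rank(P) = 2.
P has 3 columns; by rank–nullity, nullity = 3 − 2 = 1.

1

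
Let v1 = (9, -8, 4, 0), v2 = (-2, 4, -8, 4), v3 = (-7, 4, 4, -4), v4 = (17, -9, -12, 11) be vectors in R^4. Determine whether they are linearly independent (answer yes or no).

Form the matrix with these vectors as rows and row reduce.
R2 ← R2 + (2/9)·R1: [0, 20/9, -64/9, 4]
R3 ← R3 + (7/9)·R1: [0, -20/9, 64/9, -4]
R4 ← R4 − (17/9)·R1: [0, 55/9, -176/9, 11]
R3 ← R3 + R2: [0, 0, 0, 0]
R4 ← R4 − (11/4)·R2: [0, 0, 0, 0]
2 nonzero rows, so the 4 vectors span a space of dimension 2.
Since 2 < 4, the vectors are linearly dependent.

no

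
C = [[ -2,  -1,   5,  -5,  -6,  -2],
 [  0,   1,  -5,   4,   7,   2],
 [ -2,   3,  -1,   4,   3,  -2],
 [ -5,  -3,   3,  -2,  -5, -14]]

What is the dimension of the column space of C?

Row reduce to echelon form.
R3 ← R3 − R1: [0, 4, -6, 9, 9, 0]
R4 ← R4 − (5/2)·R1: [0, -1/2, -19/2, 21/2, 10, -9]
R3 ← R3 − (4)·R2: [0, 0, 14, -7, -19, -8]
R4 ← R4 + (1/2)·R2: [0, 0, -12, 25/2, 27/2, -8]
R4 ← R4 + (6/7)·R3: [0, 0, 0, 13/2, -39/14, -104/7]
Echelon form has 4 nonzero rows, so rank(C) = 4.
The column space has dimension equal to the rank: 4.

4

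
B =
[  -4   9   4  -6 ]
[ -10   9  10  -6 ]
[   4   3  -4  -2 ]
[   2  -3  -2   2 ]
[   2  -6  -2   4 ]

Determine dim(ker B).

Row reduce to echelon form.
R2 ← R2 − (5/2)·R1: [0, -27/2, 0, 9]
R3 ← R3 + R1: [0, 12, 0, -8]
R4 ← R4 + (1/2)·R1: [0, 3/2, 0, -1]
R5 ← R5 + (1/2)·R1: [0, -3/2, 0, 1]
R3 ← R3 + (8/9)·R2: [0, 0, 0, 0]
R4 ← R4 + (1/9)·R2: [0, 0, 0, 0]
R5 ← R5 − (1/9)·R2: [0, 0, 0, 0]
2 nonzero rows, so rank(B) = 2.
B has 4 columns; by rank–nullity, nullity = 4 − 2 = 2.

2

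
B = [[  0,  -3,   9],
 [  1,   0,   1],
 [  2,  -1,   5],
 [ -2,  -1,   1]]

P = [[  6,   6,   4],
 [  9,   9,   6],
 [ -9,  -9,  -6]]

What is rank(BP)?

First compute BP:
[[-108, -108, -72],
 [ -3,  -3,  -2],
 [-42, -42, -28],
 [-30, -30, -20]]
Now row reduce the product.
R2 ← R2 − (1/36)·R1: [0, 0, 0]
R3 ← R3 − (7/18)·R1: [0, 0, 0]
R4 ← R4 − (5/18)·R1: [0, 0, 0]
1 nonzero row, so rank(BP) = 1.

1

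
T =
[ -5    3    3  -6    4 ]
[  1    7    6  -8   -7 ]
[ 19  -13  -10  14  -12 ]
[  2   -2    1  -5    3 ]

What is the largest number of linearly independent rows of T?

4

Row reduce to echelon form.
R2 ← R2 + (1/5)·R1: [0, 38/5, 33/5, -46/5, -31/5]
R3 ← R3 + (19/5)·R1: [0, -8/5, 7/5, -44/5, 16/5]
R4 ← R4 + (2/5)·R1: [0, -4/5, 11/5, -37/5, 23/5]
R3 ← R3 + (4/19)·R2: [0, 0, 53/19, -204/19, 36/19]
R4 ← R4 + (2/19)·R2: [0, 0, 55/19, -159/19, 75/19]
R4 ← R4 − (55/53)·R3: [0, 0, 0, 147/53, 105/53]
Echelon form has 4 nonzero rows, so rank(T) = 4.
The rank gives the maximum number of linearly independent rows: 4.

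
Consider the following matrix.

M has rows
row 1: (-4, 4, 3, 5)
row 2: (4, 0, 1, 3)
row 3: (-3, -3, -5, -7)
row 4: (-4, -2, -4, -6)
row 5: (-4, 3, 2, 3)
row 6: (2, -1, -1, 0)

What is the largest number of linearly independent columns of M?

Row reduce to echelon form.
R2 ← R2 + R1: [0, 4, 4, 8]
R3 ← R3 − (3/4)·R1: [0, -6, -29/4, -43/4]
R4 ← R4 − R1: [0, -6, -7, -11]
R5 ← R5 − R1: [0, -1, -1, -2]
R6 ← R6 + (1/2)·R1: [0, 1, 1/2, 5/2]
R3 ← R3 + (3/2)·R2: [0, 0, -5/4, 5/4]
R4 ← R4 + (3/2)·R2: [0, 0, -1, 1]
R5 ← R5 + (1/4)·R2: [0, 0, 0, 0]
R6 ← R6 − (1/4)·R2: [0, 0, -1/2, 1/2]
R4 ← R4 − (4/5)·R3: [0, 0, 0, 0]
R6 ← R6 − (2/5)·R3: [0, 0, 0, 0]
Echelon form has 3 nonzero rows, so rank(M) = 3.
The rank gives the maximum number of linearly independent columns: 3.

3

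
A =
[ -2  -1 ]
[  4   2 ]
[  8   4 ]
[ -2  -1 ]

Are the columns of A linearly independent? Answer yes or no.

no

Row reduce A to echelon form.
R2 ← R2 + (2)·R1: [0, 0]
R3 ← R3 + (4)·R1: [0, 0]
R4 ← R4 − R1: [0, 0]
1 pivot among 2 columns.
Only 1 < 2 pivot columns, so the columns are linearly dependent.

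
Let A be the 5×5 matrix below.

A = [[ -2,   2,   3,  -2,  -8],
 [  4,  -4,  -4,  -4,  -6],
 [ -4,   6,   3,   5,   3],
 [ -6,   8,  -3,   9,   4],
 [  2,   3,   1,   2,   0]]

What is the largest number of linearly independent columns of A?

5

Row reduce to echelon form.
R2 ← R2 + (2)·R1: [0, 0, 2, -8, -22]
R3 ← R3 − (2)·R1: [0, 2, -3, 9, 19]
R4 ← R4 − (3)·R1: [0, 2, -12, 15, 28]
R5 ← R5 + R1: [0, 5, 4, 0, -8]
Swap R2 ↔ R3
R4 ← R4 − R2: [0, 0, -9, 6, 9]
R5 ← R5 − (5/2)·R2: [0, 0, 23/2, -45/2, -111/2]
R4 ← R4 + (9/2)·R3: [0, 0, 0, -30, -90]
R5 ← R5 − (23/4)·R3: [0, 0, 0, 47/2, 71]
R5 ← R5 + (47/60)·R4: [0, 0, 0, 0, 1/2]
Echelon form has 5 nonzero rows, so rank(A) = 5.
The rank gives the maximum number of linearly independent columns: 5.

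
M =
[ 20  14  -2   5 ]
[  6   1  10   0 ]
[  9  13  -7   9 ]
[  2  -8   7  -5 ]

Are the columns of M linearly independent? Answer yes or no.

Row reduce M to echelon form.
R2 ← R2 − (3/10)·R1: [0, -16/5, 53/5, -3/2]
R3 ← R3 − (9/20)·R1: [0, 67/10, -61/10, 27/4]
R4 ← R4 − (1/10)·R1: [0, -47/5, 36/5, -11/2]
R3 ← R3 + (67/32)·R2: [0, 0, 515/32, 231/64]
R4 ← R4 − (47/16)·R2: [0, 0, -383/16, -35/32]
R4 ← R4 + (766/515)·R3: [0, 0, 0, 4403/1030]
4 pivots among 4 columns.
Every column is a pivot column, so the columns are linearly independent.

yes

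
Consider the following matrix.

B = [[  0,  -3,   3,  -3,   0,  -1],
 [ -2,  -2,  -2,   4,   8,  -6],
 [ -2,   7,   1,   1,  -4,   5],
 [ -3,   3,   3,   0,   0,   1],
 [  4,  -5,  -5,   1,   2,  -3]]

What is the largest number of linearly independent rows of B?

3

Row reduce to echelon form.
Swap R1 ↔ R2
R3 ← R3 − R1: [0, 9, 3, -3, -12, 11]
R4 ← R4 − (3/2)·R1: [0, 6, 6, -6, -12, 10]
R5 ← R5 + (2)·R1: [0, -9, -9, 9, 18, -15]
R3 ← R3 + (3)·R2: [0, 0, 12, -12, -12, 8]
R4 ← R4 + (2)·R2: [0, 0, 12, -12, -12, 8]
R5 ← R5 − (3)·R2: [0, 0, -18, 18, 18, -12]
R4 ← R4 − R3: [0, 0, 0, 0, 0, 0]
R5 ← R5 + (3/2)·R3: [0, 0, 0, 0, 0, 0]
Echelon form has 3 nonzero rows, so rank(B) = 3.
The rank gives the maximum number of linearly independent rows: 3.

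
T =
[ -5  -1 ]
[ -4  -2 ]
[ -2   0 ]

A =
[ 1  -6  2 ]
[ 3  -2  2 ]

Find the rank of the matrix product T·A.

First compute TA:
[[ -8,  32, -12],
 [-10,  28, -12],
 [ -2,  12,  -4]]
Now row reduce the product.
R2 ← R2 − (5/4)·R1: [0, -12, 3]
R3 ← R3 − (1/4)·R1: [0, 4, -1]
R3 ← R3 + (1/3)·R2: [0, 0, 0]
2 nonzero rows, so rank(TA) = 2.

2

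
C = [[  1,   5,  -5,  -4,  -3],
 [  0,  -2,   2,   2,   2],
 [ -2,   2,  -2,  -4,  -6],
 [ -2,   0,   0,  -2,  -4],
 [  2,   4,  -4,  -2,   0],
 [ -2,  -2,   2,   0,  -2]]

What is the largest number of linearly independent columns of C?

2

Row reduce to echelon form.
R3 ← R3 + (2)·R1: [0, 12, -12, -12, -12]
R4 ← R4 + (2)·R1: [0, 10, -10, -10, -10]
R5 ← R5 − (2)·R1: [0, -6, 6, 6, 6]
R6 ← R6 + (2)·R1: [0, 8, -8, -8, -8]
R3 ← R3 + (6)·R2: [0, 0, 0, 0, 0]
R4 ← R4 + (5)·R2: [0, 0, 0, 0, 0]
R5 ← R5 − (3)·R2: [0, 0, 0, 0, 0]
R6 ← R6 + (4)·R2: [0, 0, 0, 0, 0]
Echelon form has 2 nonzero rows, so rank(C) = 2.
The rank gives the maximum number of linearly independent columns: 2.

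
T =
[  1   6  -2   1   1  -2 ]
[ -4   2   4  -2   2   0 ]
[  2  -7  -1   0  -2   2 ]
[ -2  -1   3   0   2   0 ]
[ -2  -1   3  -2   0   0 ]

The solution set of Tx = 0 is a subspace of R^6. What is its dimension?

1

Row reduce to echelon form.
R2 ← R2 + (4)·R1: [0, 26, -4, 2, 6, -8]
R3 ← R3 − (2)·R1: [0, -19, 3, -2, -4, 6]
R4 ← R4 + (2)·R1: [0, 11, -1, 2, 4, -4]
R5 ← R5 + (2)·R1: [0, 11, -1, 0, 2, -4]
R3 ← R3 + (19/26)·R2: [0, 0, 1/13, -7/13, 5/13, 2/13]
R4 ← R4 − (11/26)·R2: [0, 0, 9/13, 15/13, 19/13, -8/13]
R5 ← R5 − (11/26)·R2: [0, 0, 9/13, -11/13, -7/13, -8/13]
R4 ← R4 − (9)·R3: [0, 0, 0, 6, -2, -2]
R5 ← R5 − (9)·R3: [0, 0, 0, 4, -4, -2]
R5 ← R5 − (2/3)·R4: [0, 0, 0, 0, -8/3, -2/3]
5 nonzero rows, so rank(T) = 5.
T has 6 columns; by rank–nullity, nullity = 6 − 5 = 1.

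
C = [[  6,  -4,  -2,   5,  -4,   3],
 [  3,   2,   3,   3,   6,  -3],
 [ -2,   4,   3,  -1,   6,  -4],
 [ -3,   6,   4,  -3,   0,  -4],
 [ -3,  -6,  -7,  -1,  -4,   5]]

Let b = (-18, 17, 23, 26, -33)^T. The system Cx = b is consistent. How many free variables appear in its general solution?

2

Row reduce the augmented matrix [C | b].
R2 ← R2 − (1/2)·R1: [0, 4, 4, 1/2, 8, -9/2, 26]
R3 ← R3 + (1/3)·R1: [0, 8/3, 7/3, 2/3, 14/3, -3, 17]
R4 ← R4 + (1/2)·R1: [0, 4, 3, -1/2, -2, -5/2, 17]
R5 ← R5 + (1/2)·R1: [0, -8, -8, 3/2, -6, 13/2, -42]
R3 ← R3 − (2/3)·R2: [0, 0, -1/3, 1/3, -2/3, 0, -1/3]
R4 ← R4 − R2: [0, 0, -1, -1, -10, 2, -9]
R5 ← R5 + (2)·R2: [0, 0, 0, 5/2, 10, -5/2, 10]
R4 ← R4 − (3)·R3: [0, 0, 0, -2, -8, 2, -8]
R5 ← R5 + (5/4)·R4: [0, 0, 0, 0, 0, 0, 0]
The echelon form has 4 nonzero rows, and every pivot lies in the first 6 columns, so rank(C) = rank([C|b]) = 4.
The system is consistent.
Free variables = (unknowns) − (rank) = 6 − 4 = 2.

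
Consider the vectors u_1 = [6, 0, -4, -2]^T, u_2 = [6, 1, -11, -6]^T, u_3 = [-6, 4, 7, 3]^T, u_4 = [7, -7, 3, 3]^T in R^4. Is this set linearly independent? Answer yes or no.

Form the matrix with these vectors as rows and row reduce.
R2 ← R2 − R1: [0, 1, -7, -4]
R3 ← R3 + R1: [0, 4, 3, 1]
R4 ← R4 − (7/6)·R1: [0, -7, 23/3, 16/3]
R3 ← R3 − (4)·R2: [0, 0, 31, 17]
R4 ← R4 + (7)·R2: [0, 0, -124/3, -68/3]
R4 ← R4 + (4/3)·R3: [0, 0, 0, 0]
3 nonzero rows, so the 4 vectors span a space of dimension 3.
Since 3 < 4, the vectors are linearly dependent.

no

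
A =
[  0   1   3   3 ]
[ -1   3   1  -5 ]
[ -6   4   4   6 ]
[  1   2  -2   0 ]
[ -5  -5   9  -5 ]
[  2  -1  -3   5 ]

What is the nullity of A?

Row reduce to echelon form.
Swap R1 ↔ R2
R3 ← R3 − (6)·R1: [0, -14, -2, 36]
R4 ← R4 + R1: [0, 5, -1, -5]
R5 ← R5 − (5)·R1: [0, -20, 4, 20]
R6 ← R6 + (2)·R1: [0, 5, -1, -5]
R3 ← R3 + (14)·R2: [0, 0, 40, 78]
R4 ← R4 − (5)·R2: [0, 0, -16, -20]
R5 ← R5 + (20)·R2: [0, 0, 64, 80]
R6 ← R6 − (5)·R2: [0, 0, -16, -20]
R4 ← R4 + (2/5)·R3: [0, 0, 0, 56/5]
R5 ← R5 − (8/5)·R3: [0, 0, 0, -224/5]
R6 ← R6 + (2/5)·R3: [0, 0, 0, 56/5]
R5 ← R5 + (4)·R4: [0, 0, 0, 0]
R6 ← R6 − R4: [0, 0, 0, 0]
4 nonzero rows, so rank(A) = 4.
A has 4 columns; by rank–nullity, nullity = 4 − 4 = 0.

0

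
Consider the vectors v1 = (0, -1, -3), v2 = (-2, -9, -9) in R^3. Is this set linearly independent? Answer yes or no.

Form the matrix with these vectors as rows and row reduce.
Swap R1 ↔ R2
2 nonzero rows, so the 2 vectors span a space of dimension 2.
Since 2 = 2, the vectors are linearly independent.

yes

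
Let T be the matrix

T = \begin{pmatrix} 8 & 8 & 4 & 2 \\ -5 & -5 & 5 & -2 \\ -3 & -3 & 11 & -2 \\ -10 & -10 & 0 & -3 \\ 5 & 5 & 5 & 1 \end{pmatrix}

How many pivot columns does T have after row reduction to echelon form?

Row reduce to echelon form.
R2 ← R2 + (5/8)·R1: [0, 0, 15/2, -3/4]
R3 ← R3 + (3/8)·R1: [0, 0, 25/2, -5/4]
R4 ← R4 + (5/4)·R1: [0, 0, 5, -1/2]
R5 ← R5 − (5/8)·R1: [0, 0, 5/2, -1/4]
R3 ← R3 − (5/3)·R2: [0, 0, 0, 0]
R4 ← R4 − (2/3)·R2: [0, 0, 0, 0]
R5 ← R5 − (1/3)·R2: [0, 0, 0, 0]
Echelon form has 2 nonzero rows, so rank(T) = 2.
Each nonzero row contributes one pivot column: 2 pivot columns.

2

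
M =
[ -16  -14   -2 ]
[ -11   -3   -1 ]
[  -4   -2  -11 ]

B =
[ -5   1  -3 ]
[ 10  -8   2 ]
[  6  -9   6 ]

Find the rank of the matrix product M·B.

First compute MB:
[[-72, 114,   8],
 [ 19,  22,  21],
 [-66, 111, -58]]
Now row reduce the product.
R2 ← R2 + (19/72)·R1: [0, 625/12, 208/9]
R3 ← R3 − (11/12)·R1: [0, 13/2, -196/3]
R3 ← R3 − (78/625)·R2: [0, 0, -42636/625]
3 nonzero rows, so rank(MB) = 3.

3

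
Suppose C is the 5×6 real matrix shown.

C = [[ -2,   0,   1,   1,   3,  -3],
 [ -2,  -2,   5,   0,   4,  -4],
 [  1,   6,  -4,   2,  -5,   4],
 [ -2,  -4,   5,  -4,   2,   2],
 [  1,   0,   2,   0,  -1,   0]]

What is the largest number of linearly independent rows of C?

4

Row reduce to echelon form.
R2 ← R2 − R1: [0, -2, 4, -1, 1, -1]
R3 ← R3 + (1/2)·R1: [0, 6, -7/2, 5/2, -7/2, 5/2]
R4 ← R4 − R1: [0, -4, 4, -5, -1, 5]
R5 ← R5 + (1/2)·R1: [0, 0, 5/2, 1/2, 1/2, -3/2]
R3 ← R3 + (3)·R2: [0, 0, 17/2, -1/2, -1/2, -1/2]
R4 ← R4 − (2)·R2: [0, 0, -4, -3, -3, 7]
R4 ← R4 + (8/17)·R3: [0, 0, 0, -55/17, -55/17, 115/17]
R5 ← R5 − (5/17)·R3: [0, 0, 0, 11/17, 11/17, -23/17]
R5 ← R5 + (1/5)·R4: [0, 0, 0, 0, 0, 0]
Echelon form has 4 nonzero rows, so rank(C) = 4.
The rank gives the maximum number of linearly independent rows: 4.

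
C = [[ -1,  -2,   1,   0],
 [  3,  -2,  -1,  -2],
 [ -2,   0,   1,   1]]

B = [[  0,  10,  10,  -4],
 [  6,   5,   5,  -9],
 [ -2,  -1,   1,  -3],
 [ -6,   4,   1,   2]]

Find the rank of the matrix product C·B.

2

First compute CB:
[[-14, -21, -19,  19],
 [  2,  13,  17,   5],
 [ -8, -17, -18,   7]]
Now row reduce the product.
R2 ← R2 + (1/7)·R1: [0, 10, 100/7, 54/7]
R3 ← R3 − (4/7)·R1: [0, -5, -50/7, -27/7]
R3 ← R3 + (1/2)·R2: [0, 0, 0, 0]
2 nonzero rows, so rank(CB) = 2.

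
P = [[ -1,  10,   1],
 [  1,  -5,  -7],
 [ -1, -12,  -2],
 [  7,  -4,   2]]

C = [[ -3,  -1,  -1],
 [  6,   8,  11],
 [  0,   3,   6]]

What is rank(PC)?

First compute PC:
[[ 63,  84, 117],
 [-33, -62, -98],
 [-69, -101, -143],
 [-45, -33, -39]]
Now row reduce the product.
R2 ← R2 + (11/21)·R1: [0, -18, -257/7]
R3 ← R3 + (23/21)·R1: [0, -9, -104/7]
R4 ← R4 + (5/7)·R1: [0, 27, 312/7]
R3 ← R3 − (1/2)·R2: [0, 0, 7/2]
R4 ← R4 + (3/2)·R2: [0, 0, -21/2]
R4 ← R4 + (3)·R3: [0, 0, 0]
3 nonzero rows, so rank(PC) = 3.

3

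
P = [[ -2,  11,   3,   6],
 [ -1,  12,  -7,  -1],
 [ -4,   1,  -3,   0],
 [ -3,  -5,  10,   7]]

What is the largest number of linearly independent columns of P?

4

Row reduce to echelon form.
R2 ← R2 − (1/2)·R1: [0, 13/2, -17/2, -4]
R3 ← R3 − (2)·R1: [0, -21, -9, -12]
R4 ← R4 − (3/2)·R1: [0, -43/2, 11/2, -2]
R3 ← R3 + (42/13)·R2: [0, 0, -474/13, -324/13]
R4 ← R4 + (43/13)·R2: [0, 0, -294/13, -198/13]
R4 ← R4 − (49/79)·R3: [0, 0, 0, 18/79]
Echelon form has 4 nonzero rows, so rank(P) = 4.
The rank gives the maximum number of linearly independent columns: 4.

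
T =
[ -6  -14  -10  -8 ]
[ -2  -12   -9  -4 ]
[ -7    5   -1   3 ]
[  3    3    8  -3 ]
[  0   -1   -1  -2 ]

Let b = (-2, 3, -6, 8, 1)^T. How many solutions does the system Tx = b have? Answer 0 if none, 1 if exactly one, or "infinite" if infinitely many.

Row reduce the augmented matrix [T | b].
R2 ← R2 − (1/3)·R1: [0, -22/3, -17/3, -4/3, 11/3]
R3 ← R3 − (7/6)·R1: [0, 64/3, 32/3, 37/3, -11/3]
R4 ← R4 + (1/2)·R1: [0, -4, 3, -7, 7]
R3 ← R3 + (32/11)·R2: [0, 0, -64/11, 93/11, 7]
R4 ← R4 − (6/11)·R2: [0, 0, 67/11, -69/11, 5]
R5 ← R5 − (3/22)·R2: [0, 0, -5/22, -20/11, 1/2]
R4 ← R4 + (67/64)·R3: [0, 0, 0, 165/64, 789/64]
R5 ← R5 − (5/128)·R3: [0, 0, 0, -275/128, 29/128]
R5 ← R5 + (5/6)·R4: [0, 0, 0, 0, 21/2]
The echelon form has 5 nonzero rows; the last pivot sits in the augmented column, so rank(T) = 4 but rank([T|b]) = 5.
Since the ranks differ, the system is inconsistent.
It has no solutions.

0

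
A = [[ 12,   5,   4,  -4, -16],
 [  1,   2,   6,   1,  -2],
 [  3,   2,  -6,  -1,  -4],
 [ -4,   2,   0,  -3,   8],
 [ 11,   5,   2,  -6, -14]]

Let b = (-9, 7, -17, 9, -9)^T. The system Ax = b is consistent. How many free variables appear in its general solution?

Row reduce the augmented matrix [A | b].
R2 ← R2 − (1/12)·R1: [0, 19/12, 17/3, 4/3, -2/3, 31/4]
R3 ← R3 − (1/4)·R1: [0, 3/4, -7, 0, 0, -59/4]
R4 ← R4 + (1/3)·R1: [0, 11/3, 4/3, -13/3, 8/3, 6]
R5 ← R5 − (11/12)·R1: [0, 5/12, -5/3, -7/3, 2/3, -3/4]
R3 ← R3 − (9/19)·R2: [0, 0, -184/19, -12/19, 6/19, -350/19]
R4 ← R4 − (44/19)·R2: [0, 0, -224/19, -141/19, 80/19, -227/19]
R5 ← R5 − (5/19)·R2: [0, 0, -60/19, -51/19, 16/19, -53/19]
R4 ← R4 − (28/23)·R3: [0, 0, 0, -153/23, 88/23, 241/23]
R5 ← R5 − (15/46)·R3: [0, 0, 0, -57/23, 17/23, 74/23]
R5 ← R5 − (19/51)·R4: [0, 0, 0, 0, -35/51, -35/51]
The echelon form has 5 nonzero rows, and every pivot lies in the first 5 columns, so rank(A) = rank([A|b]) = 5.
The system is consistent.
Free variables = (unknowns) − (rank) = 5 − 5 = 0.

0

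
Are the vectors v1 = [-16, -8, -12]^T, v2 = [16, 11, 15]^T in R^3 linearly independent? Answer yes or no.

yes

Form the matrix with these vectors as rows and row reduce.
R2 ← R2 + R1: [0, 3, 3]
2 nonzero rows, so the 2 vectors span a space of dimension 2.
Since 2 = 2, the vectors are linearly independent.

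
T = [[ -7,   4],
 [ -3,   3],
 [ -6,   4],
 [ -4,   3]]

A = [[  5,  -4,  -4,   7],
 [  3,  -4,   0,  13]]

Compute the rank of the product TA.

2

First compute TA:
[[-23,  12,  28,   3],
 [ -6,   0,  12,  18],
 [-18,   8,  24,  10],
 [-11,   4,  16,  11]]
Now row reduce the product.
R2 ← R2 − (6/23)·R1: [0, -72/23, 108/23, 396/23]
R3 ← R3 − (18/23)·R1: [0, -32/23, 48/23, 176/23]
R4 ← R4 − (11/23)·R1: [0, -40/23, 60/23, 220/23]
R3 ← R3 − (4/9)·R2: [0, 0, 0, 0]
R4 ← R4 − (5/9)·R2: [0, 0, 0, 0]
2 nonzero rows, so rank(TA) = 2.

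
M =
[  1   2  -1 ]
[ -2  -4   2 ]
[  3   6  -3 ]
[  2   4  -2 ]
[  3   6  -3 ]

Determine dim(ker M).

2

Row reduce to echelon form.
R2 ← R2 + (2)·R1: [0, 0, 0]
R3 ← R3 − (3)·R1: [0, 0, 0]
R4 ← R4 − (2)·R1: [0, 0, 0]
R5 ← R5 − (3)·R1: [0, 0, 0]
1 nonzero row, so rank(M) = 1.
M has 3 columns; by rank–nullity, nullity = 3 − 1 = 2.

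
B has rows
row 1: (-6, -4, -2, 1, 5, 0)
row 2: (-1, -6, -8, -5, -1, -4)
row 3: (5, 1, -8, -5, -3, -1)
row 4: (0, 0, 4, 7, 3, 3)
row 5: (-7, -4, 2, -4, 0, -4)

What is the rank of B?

Row reduce to echelon form.
R2 ← R2 − (1/6)·R1: [0, -16/3, -23/3, -31/6, -11/6, -4]
R3 ← R3 + (5/6)·R1: [0, -7/3, -29/3, -25/6, 7/6, -1]
R5 ← R5 − (7/6)·R1: [0, 2/3, 13/3, -31/6, -35/6, -4]
R3 ← R3 − (7/16)·R2: [0, 0, -101/16, -61/32, 63/32, 3/4]
R5 ← R5 + (1/8)·R2: [0, 0, 27/8, -93/16, -97/16, -9/2]
R4 ← R4 + (64/101)·R3: [0, 0, 0, 585/101, 429/101, 351/101]
R5 ← R5 + (54/101)·R3: [0, 0, 0, -690/101, -506/101, -414/101]
R5 ← R5 + (46/39)·R4: [0, 0, 0, 0, 0, 0]
Echelon form has 4 nonzero rows, so rank(B) = 4.

4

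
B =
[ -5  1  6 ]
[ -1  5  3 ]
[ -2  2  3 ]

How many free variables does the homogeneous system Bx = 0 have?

1

Row reduce to echelon form.
R2 ← R2 − (1/5)·R1: [0, 24/5, 9/5]
R3 ← R3 − (2/5)·R1: [0, 8/5, 3/5]
R3 ← R3 − (1/3)·R2: [0, 0, 0]
2 nonzero rows, so rank(B) = 2.
B has 3 columns; by rank–nullity, nullity = 3 − 2 = 1.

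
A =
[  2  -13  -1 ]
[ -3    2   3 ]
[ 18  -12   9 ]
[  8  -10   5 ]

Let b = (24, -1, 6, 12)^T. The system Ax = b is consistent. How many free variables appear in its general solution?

0

Row reduce the augmented matrix [A | b].
R2 ← R2 + (3/2)·R1: [0, -35/2, 3/2, 35]
R3 ← R3 − (9)·R1: [0, 105, 18, -210]
R4 ← R4 − (4)·R1: [0, 42, 9, -84]
R3 ← R3 + (6)·R2: [0, 0, 27, 0]
R4 ← R4 + (12/5)·R2: [0, 0, 63/5, 0]
R4 ← R4 − (7/15)·R3: [0, 0, 0, 0]
The echelon form has 3 nonzero rows, and every pivot lies in the first 3 columns, so rank(A) = rank([A|b]) = 3.
The system is consistent.
Free variables = (unknowns) − (rank) = 3 − 3 = 0.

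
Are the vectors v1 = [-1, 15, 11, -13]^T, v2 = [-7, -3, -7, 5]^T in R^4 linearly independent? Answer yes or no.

yes

Form the matrix with these vectors as rows and row reduce.
R2 ← R2 − (7)·R1: [0, -108, -84, 96]
2 nonzero rows, so the 2 vectors span a space of dimension 2.
Since 2 = 2, the vectors are linearly independent.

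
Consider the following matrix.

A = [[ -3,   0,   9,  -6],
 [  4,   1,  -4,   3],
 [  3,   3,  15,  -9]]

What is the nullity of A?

Row reduce to echelon form.
R2 ← R2 + (4/3)·R1: [0, 1, 8, -5]
R3 ← R3 + R1: [0, 3, 24, -15]
R3 ← R3 − (3)·R2: [0, 0, 0, 0]
2 nonzero rows, so rank(A) = 2.
A has 4 columns; by rank–nullity, nullity = 4 − 2 = 2.

2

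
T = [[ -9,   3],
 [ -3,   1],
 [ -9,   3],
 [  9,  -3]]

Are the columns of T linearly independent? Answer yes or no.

Row reduce T to echelon form.
R2 ← R2 − (1/3)·R1: [0, 0]
R3 ← R3 − R1: [0, 0]
R4 ← R4 + R1: [0, 0]
1 pivot among 2 columns.
Only 1 < 2 pivot columns, so the columns are linearly dependent.

no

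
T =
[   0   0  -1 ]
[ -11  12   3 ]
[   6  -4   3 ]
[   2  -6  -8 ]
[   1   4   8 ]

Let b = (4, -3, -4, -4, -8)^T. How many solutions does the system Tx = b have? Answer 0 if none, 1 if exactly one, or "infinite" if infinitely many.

Row reduce the augmented matrix [T | b].
Swap R1 ↔ R2
R3 ← R3 + (6/11)·R1: [0, 28/11, 51/11, -62/11]
R4 ← R4 + (2/11)·R1: [0, -42/11, -82/11, -50/11]
R5 ← R5 + (1/11)·R1: [0, 56/11, 91/11, -91/11]
Swap R2 ↔ R3
R4 ← R4 + (3/2)·R2: [0, 0, -1/2, -13]
R5 ← R5 − (2)·R2: [0, 0, -1, 3]
R4 ← R4 − (1/2)·R3: [0, 0, 0, -15]
R5 ← R5 − R3: [0, 0, 0, -1]
R5 ← R5 − (1/15)·R4: [0, 0, 0, 0]
The echelon form has 4 nonzero rows; the last pivot sits in the augmented column, so rank(T) = 3 but rank([T|b]) = 4.
Since the ranks differ, the system is inconsistent.
It has no solutions.

0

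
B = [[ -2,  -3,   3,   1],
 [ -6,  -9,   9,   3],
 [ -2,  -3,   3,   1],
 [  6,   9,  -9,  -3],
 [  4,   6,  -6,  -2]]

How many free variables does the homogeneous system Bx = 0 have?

Row reduce to echelon form.
R2 ← R2 − (3)·R1: [0, 0, 0, 0]
R3 ← R3 − R1: [0, 0, 0, 0]
R4 ← R4 + (3)·R1: [0, 0, 0, 0]
R5 ← R5 + (2)·R1: [0, 0, 0, 0]
1 nonzero row, so rank(B) = 1.
B has 4 columns; by rank–nullity, nullity = 4 − 1 = 3.

3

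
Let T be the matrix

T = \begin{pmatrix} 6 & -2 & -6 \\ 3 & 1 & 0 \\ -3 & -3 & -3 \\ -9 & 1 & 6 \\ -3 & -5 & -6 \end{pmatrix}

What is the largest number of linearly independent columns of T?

2

Row reduce to echelon form.
R2 ← R2 − (1/2)·R1: [0, 2, 3]
R3 ← R3 + (1/2)·R1: [0, -4, -6]
R4 ← R4 + (3/2)·R1: [0, -2, -3]
R5 ← R5 + (1/2)·R1: [0, -6, -9]
R3 ← R3 + (2)·R2: [0, 0, 0]
R4 ← R4 + R2: [0, 0, 0]
R5 ← R5 + (3)·R2: [0, 0, 0]
Echelon form has 2 nonzero rows, so rank(T) = 2.
The rank gives the maximum number of linearly independent columns: 2.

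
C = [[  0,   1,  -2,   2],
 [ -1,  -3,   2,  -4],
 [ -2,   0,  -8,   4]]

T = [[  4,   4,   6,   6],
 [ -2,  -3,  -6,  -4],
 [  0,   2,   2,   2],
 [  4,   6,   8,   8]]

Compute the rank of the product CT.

First compute CT:
[[  6,   5,   6,   8],
 [-14, -15, -16, -22],
 [  8,   0,   4,   4]]
Now row reduce the product.
R2 ← R2 + (7/3)·R1: [0, -10/3, -2, -10/3]
R3 ← R3 − (4/3)·R1: [0, -20/3, -4, -20/3]
R3 ← R3 − (2)·R2: [0, 0, 0, 0]
2 nonzero rows, so rank(CT) = 2.

2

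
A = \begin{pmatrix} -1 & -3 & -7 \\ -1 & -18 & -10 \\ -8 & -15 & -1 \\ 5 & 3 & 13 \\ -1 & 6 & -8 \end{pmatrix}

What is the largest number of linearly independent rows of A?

3

Row reduce to echelon form.
R2 ← R2 − R1: [0, -15, -3]
R3 ← R3 − (8)·R1: [0, 9, 55]
R4 ← R4 + (5)·R1: [0, -12, -22]
R5 ← R5 − R1: [0, 9, -1]
R3 ← R3 + (3/5)·R2: [0, 0, 266/5]
R4 ← R4 − (4/5)·R2: [0, 0, -98/5]
R5 ← R5 + (3/5)·R2: [0, 0, -14/5]
R4 ← R4 + (7/19)·R3: [0, 0, 0]
R5 ← R5 + (1/19)·R3: [0, 0, 0]
Echelon form has 3 nonzero rows, so rank(A) = 3.
The rank gives the maximum number of linearly independent rows: 3.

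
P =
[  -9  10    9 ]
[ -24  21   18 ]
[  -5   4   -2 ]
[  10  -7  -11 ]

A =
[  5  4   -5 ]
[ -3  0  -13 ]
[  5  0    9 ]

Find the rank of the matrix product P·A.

3

First compute PA:
[[-30, -36,  -4],
 [-93, -96,   9],
 [-47, -20, -45],
 [ 16,  40, -58]]
Now row reduce the product.
R2 ← R2 − (31/10)·R1: [0, 78/5, 107/5]
R3 ← R3 − (47/30)·R1: [0, 182/5, -581/15]
R4 ← R4 + (8/15)·R1: [0, 104/5, -902/15]
R3 ← R3 − (7/3)·R2: [0, 0, -266/3]
R4 ← R4 − (4/3)·R2: [0, 0, -266/3]
R4 ← R4 − R3: [0, 0, 0]
3 nonzero rows, so rank(PA) = 3.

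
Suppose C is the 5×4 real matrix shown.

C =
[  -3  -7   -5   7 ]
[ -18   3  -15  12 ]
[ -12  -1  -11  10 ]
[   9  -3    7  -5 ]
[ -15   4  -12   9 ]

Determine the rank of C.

2

Row reduce to echelon form.
R2 ← R2 − (6)·R1: [0, 45, 15, -30]
R3 ← R3 − (4)·R1: [0, 27, 9, -18]
R4 ← R4 + (3)·R1: [0, -24, -8, 16]
R5 ← R5 − (5)·R1: [0, 39, 13, -26]
R3 ← R3 − (3/5)·R2: [0, 0, 0, 0]
R4 ← R4 + (8/15)·R2: [0, 0, 0, 0]
R5 ← R5 − (13/15)·R2: [0, 0, 0, 0]
Echelon form has 2 nonzero rows, so rank(C) = 2.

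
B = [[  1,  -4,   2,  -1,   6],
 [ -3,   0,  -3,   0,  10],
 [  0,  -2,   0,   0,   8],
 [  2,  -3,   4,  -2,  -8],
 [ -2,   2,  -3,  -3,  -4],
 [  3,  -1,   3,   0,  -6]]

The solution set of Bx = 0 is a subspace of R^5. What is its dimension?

1

Row reduce to echelon form.
R2 ← R2 + (3)·R1: [0, -12, 3, -3, 28]
R4 ← R4 − (2)·R1: [0, 5, 0, 0, -20]
R5 ← R5 + (2)·R1: [0, -6, 1, -5, 8]
R6 ← R6 − (3)·R1: [0, 11, -3, 3, -24]
R3 ← R3 − (1/6)·R2: [0, 0, -1/2, 1/2, 10/3]
R4 ← R4 + (5/12)·R2: [0, 0, 5/4, -5/4, -25/3]
R5 ← R5 − (1/2)·R2: [0, 0, -1/2, -7/2, -6]
R6 ← R6 + (11/12)·R2: [0, 0, -1/4, 1/4, 5/3]
R4 ← R4 + (5/2)·R3: [0, 0, 0, 0, 0]
R5 ← R5 − R3: [0, 0, 0, -4, -28/3]
R6 ← R6 − (1/2)·R3: [0, 0, 0, 0, 0]
Swap R4 ↔ R5
4 nonzero rows, so rank(B) = 4.
B has 5 columns; by rank–nullity, nullity = 5 − 4 = 1.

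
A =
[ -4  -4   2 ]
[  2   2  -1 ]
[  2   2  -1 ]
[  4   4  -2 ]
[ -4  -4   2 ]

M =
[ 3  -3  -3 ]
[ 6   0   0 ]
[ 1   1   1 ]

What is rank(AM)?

First compute AM:
[[-34,  14,  14],
 [ 17,  -7,  -7],
 [ 17,  -7,  -7],
 [ 34, -14, -14],
 [-34,  14,  14]]
Now row reduce the product.
R2 ← R2 + (1/2)·R1: [0, 0, 0]
R3 ← R3 + (1/2)·R1: [0, 0, 0]
R4 ← R4 + R1: [0, 0, 0]
R5 ← R5 − R1: [0, 0, 0]
1 nonzero row, so rank(AM) = 1.

1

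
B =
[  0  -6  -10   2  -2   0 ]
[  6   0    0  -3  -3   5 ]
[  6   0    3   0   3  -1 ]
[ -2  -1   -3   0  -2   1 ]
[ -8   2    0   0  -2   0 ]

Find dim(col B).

Row reduce to echelon form.
Swap R1 ↔ R2
R3 ← R3 − R1: [0, 0, 3, 3, 6, -6]
R4 ← R4 + (1/3)·R1: [0, -1, -3, -1, -3, 8/3]
R5 ← R5 + (4/3)·R1: [0, 2, 0, -4, -6, 20/3]
R4 ← R4 − (1/6)·R2: [0, 0, -4/3, -4/3, -8/3, 8/3]
R5 ← R5 + (1/3)·R2: [0, 0, -10/3, -10/3, -20/3, 20/3]
R4 ← R4 + (4/9)·R3: [0, 0, 0, 0, 0, 0]
R5 ← R5 + (10/9)·R3: [0, 0, 0, 0, 0, 0]
Echelon form has 3 nonzero rows, so rank(B) = 3.
The column space has dimension equal to the rank: 3.

3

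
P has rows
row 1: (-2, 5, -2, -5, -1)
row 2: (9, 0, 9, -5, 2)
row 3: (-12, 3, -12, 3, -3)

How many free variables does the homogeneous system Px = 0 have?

3

Row reduce to echelon form.
R2 ← R2 + (9/2)·R1: [0, 45/2, 0, -55/2, -5/2]
R3 ← R3 − (6)·R1: [0, -27, 0, 33, 3]
R3 ← R3 + (6/5)·R2: [0, 0, 0, 0, 0]
2 nonzero rows, so rank(P) = 2.
P has 5 columns; by rank–nullity, nullity = 5 − 2 = 3.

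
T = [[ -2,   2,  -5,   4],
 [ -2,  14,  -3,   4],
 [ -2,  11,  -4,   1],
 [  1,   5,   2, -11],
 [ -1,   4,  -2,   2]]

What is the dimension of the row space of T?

Row reduce to echelon form.
R2 ← R2 − R1: [0, 12, 2, 0]
R3 ← R3 − R1: [0, 9, 1, -3]
R4 ← R4 + (1/2)·R1: [0, 6, -1/2, -9]
R5 ← R5 − (1/2)·R1: [0, 3, 1/2, 0]
R3 ← R3 − (3/4)·R2: [0, 0, -1/2, -3]
R4 ← R4 − (1/2)·R2: [0, 0, -3/2, -9]
R5 ← R5 − (1/4)·R2: [0, 0, 0, 0]
R4 ← R4 − (3)·R3: [0, 0, 0, 0]
Echelon form has 3 nonzero rows, so rank(T) = 3.
The row space has dimension equal to the rank: 3.

3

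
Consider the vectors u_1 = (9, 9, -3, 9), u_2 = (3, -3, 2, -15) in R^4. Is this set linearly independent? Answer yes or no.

Form the matrix with these vectors as rows and row reduce.
R2 ← R2 − (1/3)·R1: [0, -6, 3, -18]
2 nonzero rows, so the 2 vectors span a space of dimension 2.
Since 2 = 2, the vectors are linearly independent.

yes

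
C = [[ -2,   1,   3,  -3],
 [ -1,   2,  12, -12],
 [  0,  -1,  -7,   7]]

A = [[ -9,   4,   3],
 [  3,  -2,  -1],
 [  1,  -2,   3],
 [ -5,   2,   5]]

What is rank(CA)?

First compute CA:
[[ 39, -22, -13],
 [ 87, -56, -29],
 [-45,  30,  15]]
Now row reduce the product.
R2 ← R2 − (29/13)·R1: [0, -90/13, 0]
R3 ← R3 + (15/13)·R1: [0, 60/13, 0]
R3 ← R3 + (2/3)·R2: [0, 0, 0]
2 nonzero rows, so rank(CA) = 2.

2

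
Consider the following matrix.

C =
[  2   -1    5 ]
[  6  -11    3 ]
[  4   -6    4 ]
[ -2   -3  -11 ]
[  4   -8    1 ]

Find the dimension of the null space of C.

1

Row reduce to echelon form.
R2 ← R2 − (3)·R1: [0, -8, -12]
R3 ← R3 − (2)·R1: [0, -4, -6]
R4 ← R4 + R1: [0, -4, -6]
R5 ← R5 − (2)·R1: [0, -6, -9]
R3 ← R3 − (1/2)·R2: [0, 0, 0]
R4 ← R4 − (1/2)·R2: [0, 0, 0]
R5 ← R5 − (3/4)·R2: [0, 0, 0]
2 nonzero rows, so rank(C) = 2.
C has 3 columns; by rank–nullity, nullity = 3 − 2 = 1.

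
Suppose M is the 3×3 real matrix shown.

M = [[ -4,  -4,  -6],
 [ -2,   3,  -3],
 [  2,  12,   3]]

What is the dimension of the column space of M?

2

Row reduce to echelon form.
R2 ← R2 − (1/2)·R1: [0, 5, 0]
R3 ← R3 + (1/2)·R1: [0, 10, 0]
R3 ← R3 − (2)·R2: [0, 0, 0]
Echelon form has 2 nonzero rows, so rank(M) = 2.
The column space has dimension equal to the rank: 2.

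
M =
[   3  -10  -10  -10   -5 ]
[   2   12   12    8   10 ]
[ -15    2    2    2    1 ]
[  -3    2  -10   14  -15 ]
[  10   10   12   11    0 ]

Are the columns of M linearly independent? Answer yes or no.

yes

Row reduce M to echelon form.
R2 ← R2 − (2/3)·R1: [0, 56/3, 56/3, 44/3, 40/3]
R3 ← R3 + (5)·R1: [0, -48, -48, -48, -24]
R4 ← R4 + R1: [0, -8, -20, 4, -20]
R5 ← R5 − (10/3)·R1: [0, 130/3, 136/3, 133/3, 50/3]
R3 ← R3 + (18/7)·R2: [0, 0, 0, -72/7, 72/7]
R4 ← R4 + (3/7)·R2: [0, 0, -12, 72/7, -100/7]
R5 ← R5 − (65/28)·R2: [0, 0, 2, 72/7, -100/7]
Swap R3 ↔ R4
R5 ← R5 + (1/6)·R3: [0, 0, 0, 12, -50/3]
R5 ← R5 + (7/6)·R4: [0, 0, 0, 0, -14/3]
5 pivots among 5 columns.
Every column is a pivot column, so the columns are linearly independent.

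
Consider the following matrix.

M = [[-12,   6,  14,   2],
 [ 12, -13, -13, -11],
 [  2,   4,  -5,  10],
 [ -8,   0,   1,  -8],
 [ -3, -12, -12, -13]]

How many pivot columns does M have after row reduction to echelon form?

Row reduce to echelon form.
R2 ← R2 + R1: [0, -7, 1, -9]
R3 ← R3 + (1/6)·R1: [0, 5, -8/3, 31/3]
R4 ← R4 − (2/3)·R1: [0, -4, -25/3, -28/3]
R5 ← R5 − (1/4)·R1: [0, -27/2, -31/2, -27/2]
R3 ← R3 + (5/7)·R2: [0, 0, -41/21, 82/21]
R4 ← R4 − (4/7)·R2: [0, 0, -187/21, -88/21]
R5 ← R5 − (27/14)·R2: [0, 0, -122/7, 27/7]
R4 ← R4 − (187/41)·R3: [0, 0, 0, -22]
R5 ← R5 − (366/41)·R3: [0, 0, 0, -31]
R5 ← R5 − (31/22)·R4: [0, 0, 0, 0]
Echelon form has 4 nonzero rows, so rank(M) = 4.
Each nonzero row contributes one pivot column: 4 pivot columns.

4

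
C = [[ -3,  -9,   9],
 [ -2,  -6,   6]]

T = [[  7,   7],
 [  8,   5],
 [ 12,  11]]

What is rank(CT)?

First compute CT:
[[ 15,  33],
 [ 10,  22]]
Now row reduce the product.
R2 ← R2 − (2/3)·R1: [0, 0]
1 nonzero row, so rank(CT) = 1.

1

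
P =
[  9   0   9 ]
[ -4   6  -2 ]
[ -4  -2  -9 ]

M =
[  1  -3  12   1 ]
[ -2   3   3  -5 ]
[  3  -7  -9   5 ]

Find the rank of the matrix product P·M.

3

First compute PM:
[[ 36, -90,  27,  54],
 [-22,  44, -12, -44],
 [-27,  69,  27, -39]]
Now row reduce the product.
R2 ← R2 + (11/18)·R1: [0, -11, 9/2, -11]
R3 ← R3 + (3/4)·R1: [0, 3/2, 189/4, 3/2]
R3 ← R3 + (3/22)·R2: [0, 0, 1053/22, 0]
3 nonzero rows, so rank(PM) = 3.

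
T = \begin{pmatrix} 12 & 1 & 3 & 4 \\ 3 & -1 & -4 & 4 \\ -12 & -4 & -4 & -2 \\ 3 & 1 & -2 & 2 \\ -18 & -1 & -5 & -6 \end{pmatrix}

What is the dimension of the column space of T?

Row reduce to echelon form.
R2 ← R2 − (1/4)·R1: [0, -5/4, -19/4, 3]
R3 ← R3 + R1: [0, -3, -1, 2]
R4 ← R4 − (1/4)·R1: [0, 3/4, -11/4, 1]
R5 ← R5 + (3/2)·R1: [0, 1/2, -1/2, 0]
R3 ← R3 − (12/5)·R2: [0, 0, 52/5, -26/5]
R4 ← R4 + (3/5)·R2: [0, 0, -28/5, 14/5]
R5 ← R5 + (2/5)·R2: [0, 0, -12/5, 6/5]
R4 ← R4 + (7/13)·R3: [0, 0, 0, 0]
R5 ← R5 + (3/13)·R3: [0, 0, 0, 0]
Echelon form has 3 nonzero rows, so rank(T) = 3.
The column space has dimension equal to the rank: 3.

3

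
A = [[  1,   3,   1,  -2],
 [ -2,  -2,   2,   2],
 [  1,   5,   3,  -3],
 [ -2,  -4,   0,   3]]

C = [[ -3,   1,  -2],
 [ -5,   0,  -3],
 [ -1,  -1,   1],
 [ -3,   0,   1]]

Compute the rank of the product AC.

First compute AC:
[[-13,   0, -12],
 [  8,  -4,  14],
 [-22,  -2, -17],
 [ 17,  -2,  19]]
Now row reduce the product.
R2 ← R2 + (8/13)·R1: [0, -4, 86/13]
R3 ← R3 − (22/13)·R1: [0, -2, 43/13]
R4 ← R4 + (17/13)·R1: [0, -2, 43/13]
R3 ← R3 − (1/2)·R2: [0, 0, 0]
R4 ← R4 − (1/2)·R2: [0, 0, 0]
2 nonzero rows, so rank(AC) = 2.

2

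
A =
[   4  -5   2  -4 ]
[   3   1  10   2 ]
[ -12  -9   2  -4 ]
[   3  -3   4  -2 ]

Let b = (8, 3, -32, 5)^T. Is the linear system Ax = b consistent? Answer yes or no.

yes

Row reduce the augmented matrix [A | b].
R2 ← R2 − (3/4)·R1: [0, 19/4, 17/2, 5, -3]
R3 ← R3 + (3)·R1: [0, -24, 8, -16, -8]
R4 ← R4 − (3/4)·R1: [0, 3/4, 5/2, 1, -1]
R3 ← R3 + (96/19)·R2: [0, 0, 968/19, 176/19, -440/19]
R4 ← R4 − (3/19)·R2: [0, 0, 22/19, 4/19, -10/19]
R4 ← R4 − (1/44)·R3: [0, 0, 0, 0, 0]
The echelon form has 3 nonzero rows, and every pivot lies in the first 4 columns, so rank(A) = rank([A|b]) = 3.
The system is consistent.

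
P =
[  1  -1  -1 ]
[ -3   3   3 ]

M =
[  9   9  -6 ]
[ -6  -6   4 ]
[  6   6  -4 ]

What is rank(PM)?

First compute PM:
[[  9,   9,  -6],
 [-27, -27,  18]]
Now row reduce the product.
R2 ← R2 + (3)·R1: [0, 0, 0]
1 nonzero row, so rank(PM) = 1.

1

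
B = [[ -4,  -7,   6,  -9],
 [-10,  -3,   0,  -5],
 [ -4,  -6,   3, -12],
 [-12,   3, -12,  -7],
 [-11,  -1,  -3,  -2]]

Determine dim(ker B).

Row reduce to echelon form.
R2 ← R2 − (5/2)·R1: [0, 29/2, -15, 35/2]
R3 ← R3 − R1: [0, 1, -3, -3]
R4 ← R4 − (3)·R1: [0, 24, -30, 20]
R5 ← R5 − (11/4)·R1: [0, 73/4, -39/2, 91/4]
R3 ← R3 − (2/29)·R2: [0, 0, -57/29, -122/29]
R4 ← R4 − (48/29)·R2: [0, 0, -150/29, -260/29]
R5 ← R5 − (73/58)·R2: [0, 0, -18/29, 21/29]
R4 ← R4 − (50/19)·R3: [0, 0, 0, 40/19]
R5 ← R5 − (6/19)·R3: [0, 0, 0, 39/19]
R5 ← R5 − (39/40)·R4: [0, 0, 0, 0]
4 nonzero rows, so rank(B) = 4.
B has 4 columns; by rank–nullity, nullity = 4 − 4 = 0.

0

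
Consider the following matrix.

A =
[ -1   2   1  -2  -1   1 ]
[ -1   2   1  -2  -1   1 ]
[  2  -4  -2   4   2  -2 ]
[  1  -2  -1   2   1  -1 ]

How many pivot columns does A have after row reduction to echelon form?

Row reduce to echelon form.
R2 ← R2 − R1: [0, 0, 0, 0, 0, 0]
R3 ← R3 + (2)·R1: [0, 0, 0, 0, 0, 0]
R4 ← R4 + R1: [0, 0, 0, 0, 0, 0]
Echelon form has 1 nonzero row, so rank(A) = 1.
Each nonzero row contributes one pivot column: 1 pivot columns.

1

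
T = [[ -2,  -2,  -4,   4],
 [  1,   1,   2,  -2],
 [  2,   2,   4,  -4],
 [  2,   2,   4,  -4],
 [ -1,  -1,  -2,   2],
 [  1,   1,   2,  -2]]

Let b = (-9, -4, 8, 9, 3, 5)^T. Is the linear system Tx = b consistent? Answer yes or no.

no

Row reduce the augmented matrix [T | b].
R2 ← R2 + (1/2)·R1: [0, 0, 0, 0, -17/2]
R3 ← R3 + R1: [0, 0, 0, 0, -1]
R4 ← R4 + R1: [0, 0, 0, 0, 0]
R5 ← R5 − (1/2)·R1: [0, 0, 0, 0, 15/2]
R6 ← R6 + (1/2)·R1: [0, 0, 0, 0, 1/2]
R3 ← R3 − (2/17)·R2: [0, 0, 0, 0, 0]
R5 ← R5 + (15/17)·R2: [0, 0, 0, 0, 0]
R6 ← R6 + (1/17)·R2: [0, 0, 0, 0, 0]
The echelon form has 2 nonzero rows; the last pivot sits in the augmented column, so rank(T) = 1 but rank([T|b]) = 2.
Since the ranks differ, the system is inconsistent.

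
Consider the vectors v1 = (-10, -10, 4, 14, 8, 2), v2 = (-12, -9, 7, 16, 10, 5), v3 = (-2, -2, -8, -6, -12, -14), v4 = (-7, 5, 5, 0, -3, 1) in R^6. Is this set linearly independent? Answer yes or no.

no

Form the matrix with these vectors as rows and row reduce.
R2 ← R2 − (6/5)·R1: [0, 3, 11/5, -4/5, 2/5, 13/5]
R3 ← R3 − (1/5)·R1: [0, 0, -44/5, -44/5, -68/5, -72/5]
R4 ← R4 − (7/10)·R1: [0, 12, 11/5, -49/5, -43/5, -2/5]
R4 ← R4 − (4)·R2: [0, 0, -33/5, -33/5, -51/5, -54/5]
R4 ← R4 − (3/4)·R3: [0, 0, 0, 0, 0, 0]
3 nonzero rows, so the 4 vectors span a space of dimension 3.
Since 3 < 4, the vectors are linearly dependent.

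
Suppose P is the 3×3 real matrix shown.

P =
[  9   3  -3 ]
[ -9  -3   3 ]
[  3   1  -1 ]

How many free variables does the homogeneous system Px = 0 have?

Row reduce to echelon form.
R2 ← R2 + R1: [0, 0, 0]
R3 ← R3 − (1/3)·R1: [0, 0, 0]
1 nonzero row, so rank(P) = 1.
P has 3 columns; by rank–nullity, nullity = 3 − 1 = 2.

2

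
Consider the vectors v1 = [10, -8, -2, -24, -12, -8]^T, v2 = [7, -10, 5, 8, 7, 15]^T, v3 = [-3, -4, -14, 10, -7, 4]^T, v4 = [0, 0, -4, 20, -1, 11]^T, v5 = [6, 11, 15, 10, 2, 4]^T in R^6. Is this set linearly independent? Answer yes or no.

no

Form the matrix with these vectors as rows and row reduce.
R2 ← R2 − (7/10)·R1: [0, -22/5, 32/5, 124/5, 77/5, 103/5]
R3 ← R3 + (3/10)·R1: [0, -32/5, -73/5, 14/5, -53/5, 8/5]
R5 ← R5 − (3/5)·R1: [0, 79/5, 81/5, 122/5, 46/5, 44/5]
R3 ← R3 − (16/11)·R2: [0, 0, -263/11, -366/11, -33, -312/11]
R5 ← R5 + (79/22)·R2: [0, 0, 431/11, 1248/11, 129/2, 1821/22]
R4 ← R4 − (44/263)·R3: [0, 0, 0, 6724/263, 1189/263, 4141/263]
R5 ← R5 + (431/263)·R3: [0, 0, 0, 15498/263, 5481/526, 19089/526]
R5 ← R5 − (189/82)·R4: [0, 0, 0, 0, 0, 0]
4 nonzero rows, so the 5 vectors span a space of dimension 4.
Since 4 < 5, the vectors are linearly dependent.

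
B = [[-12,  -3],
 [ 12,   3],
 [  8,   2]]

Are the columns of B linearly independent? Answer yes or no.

no

Row reduce B to echelon form.
R2 ← R2 + R1: [0, 0]
R3 ← R3 + (2/3)·R1: [0, 0]
1 pivot among 2 columns.
Only 1 < 2 pivot columns, so the columns are linearly dependent.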